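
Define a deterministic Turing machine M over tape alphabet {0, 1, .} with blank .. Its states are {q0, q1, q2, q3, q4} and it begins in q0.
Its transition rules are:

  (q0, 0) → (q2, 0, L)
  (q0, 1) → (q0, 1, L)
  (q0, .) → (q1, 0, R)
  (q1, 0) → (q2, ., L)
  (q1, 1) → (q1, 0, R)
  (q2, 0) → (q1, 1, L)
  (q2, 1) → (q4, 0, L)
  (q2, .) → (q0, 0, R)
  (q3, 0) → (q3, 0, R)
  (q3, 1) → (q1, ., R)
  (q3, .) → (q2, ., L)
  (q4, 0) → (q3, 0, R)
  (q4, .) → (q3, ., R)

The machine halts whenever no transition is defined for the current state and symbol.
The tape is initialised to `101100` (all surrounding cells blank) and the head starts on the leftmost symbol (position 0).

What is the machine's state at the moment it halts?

q1

q0 | ..[1]01100   read 1 → write 1, move L, go to q0
q0 | .[.]101100   read . → write 0, move R, go to q1
q1 | .0[1]01100   read 1 → write 0, move R, go to q1
q1 | .00[0]1100   read 0 → write ., move L, go to q2
q2 | .0[0].1100   read 0 → write 1, move L, go to q1
q1 | .[0]1.1100   read 0 → write ., move L, go to q2
q2 | [.].1.1100   read . → write 0, move R, go to q0
q0 | 0[.]1.1100   read . → write 0, move R, go to q1
q1 | 00[1].1100   read 1 → write 0, move R, go to q1
q1 | 000[.]1100
No transition is defined for (q1, .); M halts in state q1.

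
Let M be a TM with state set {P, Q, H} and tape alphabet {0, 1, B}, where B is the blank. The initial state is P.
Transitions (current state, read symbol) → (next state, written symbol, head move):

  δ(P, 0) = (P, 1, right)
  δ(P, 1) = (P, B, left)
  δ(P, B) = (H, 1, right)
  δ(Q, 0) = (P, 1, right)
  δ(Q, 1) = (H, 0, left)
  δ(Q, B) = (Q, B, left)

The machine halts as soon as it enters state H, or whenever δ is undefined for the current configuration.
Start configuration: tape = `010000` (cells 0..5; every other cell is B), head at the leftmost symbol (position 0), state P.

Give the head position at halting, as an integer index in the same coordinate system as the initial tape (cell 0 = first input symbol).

0

state=P head=0 tape=B[0]10000   (P,0)→(P,1,right)
state=P head=1 tape=B1[1]0000   (P,1)→(P,B,left)
state=P head=0 tape=B[1]B0000   (P,1)→(P,B,left)
state=P head=-1 tape=[B]BB0000   (P,B)→(H,1,right)
state=H head=0 tape=1[B]B0000
At halt the head is at cell 0.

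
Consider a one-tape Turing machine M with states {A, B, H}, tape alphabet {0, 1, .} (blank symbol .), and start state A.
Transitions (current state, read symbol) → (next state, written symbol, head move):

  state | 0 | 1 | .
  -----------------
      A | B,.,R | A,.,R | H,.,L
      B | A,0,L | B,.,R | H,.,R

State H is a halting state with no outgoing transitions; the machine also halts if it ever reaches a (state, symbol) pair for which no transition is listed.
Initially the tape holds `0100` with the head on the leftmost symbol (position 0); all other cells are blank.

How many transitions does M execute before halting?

4

A | [0]100   read 0 → write ., move R, go to B
B | .[1]00   read 1 → write ., move R, go to B
B | ..[0]0   read 0 → write 0, move L, go to A
A | .[.]00   read . → write ., move L, go to H
H | [.].00
M halts after 4 transitions.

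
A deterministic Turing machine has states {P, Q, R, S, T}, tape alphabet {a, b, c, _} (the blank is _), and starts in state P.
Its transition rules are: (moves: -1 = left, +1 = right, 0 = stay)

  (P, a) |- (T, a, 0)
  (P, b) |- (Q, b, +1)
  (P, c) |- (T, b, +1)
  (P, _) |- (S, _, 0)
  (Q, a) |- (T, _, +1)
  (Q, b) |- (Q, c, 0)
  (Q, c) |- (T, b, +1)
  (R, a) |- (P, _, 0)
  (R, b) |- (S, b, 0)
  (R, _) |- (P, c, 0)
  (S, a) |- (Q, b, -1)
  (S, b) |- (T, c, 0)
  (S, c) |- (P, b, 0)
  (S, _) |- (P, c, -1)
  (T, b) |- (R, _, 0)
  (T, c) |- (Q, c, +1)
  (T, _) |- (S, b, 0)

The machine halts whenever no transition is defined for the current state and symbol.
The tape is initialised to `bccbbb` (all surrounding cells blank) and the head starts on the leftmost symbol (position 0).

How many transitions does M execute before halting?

state=P head=0 tape=[b]ccbbb__   (P,b)→(Q,b,+1)
state=Q head=1 tape=b[c]cbbb__   (Q,c)→(T,b,+1)
state=T head=2 tape=bb[c]bbb__   (T,c)→(Q,c,+1)
state=Q head=3 tape=bbc[b]bb__   (Q,b)→(Q,c,0)
state=Q head=3 tape=bbc[c]bb__   (Q,c)→(T,b,+1)
state=T head=4 tape=bbcb[b]b__   (T,b)→(R,_,0)
state=R head=4 tape=bbcb[_]b__   (R,_)→(P,c,0)
state=P head=4 tape=bbcb[c]b__   (P,c)→(T,b,+1)
state=T head=5 tape=bbcbb[b]__   (T,b)→(R,_,0)
state=R head=5 tape=bbcbb[_]__   (R,_)→(P,c,0)
state=P head=5 tape=bbcbb[c]__   (P,c)→(T,b,+1)
state=T head=6 tape=bbcbbb[_]_   (T,_)→(S,b,0)
state=S head=6 tape=bbcbbb[b]_   (S,b)→(T,c,0)
state=T head=6 tape=bbcbbb[c]_   (T,c)→(Q,c,+1)
state=Q head=7 tape=bbcbbbc[_]
M halts after 14 transitions.

14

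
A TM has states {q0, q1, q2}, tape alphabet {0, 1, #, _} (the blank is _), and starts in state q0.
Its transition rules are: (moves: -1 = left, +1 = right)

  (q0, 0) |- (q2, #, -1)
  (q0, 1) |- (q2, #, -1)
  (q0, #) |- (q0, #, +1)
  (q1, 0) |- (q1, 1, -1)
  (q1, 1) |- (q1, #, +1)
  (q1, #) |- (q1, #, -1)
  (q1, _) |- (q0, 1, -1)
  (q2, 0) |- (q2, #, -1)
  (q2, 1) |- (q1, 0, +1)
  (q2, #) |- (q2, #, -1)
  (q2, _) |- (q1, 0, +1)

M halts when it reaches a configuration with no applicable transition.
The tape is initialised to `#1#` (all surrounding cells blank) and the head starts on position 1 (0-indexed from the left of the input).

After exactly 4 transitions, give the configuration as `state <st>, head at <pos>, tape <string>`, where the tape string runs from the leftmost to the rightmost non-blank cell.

q0 | _#[1]#   read 1 → write #, move -1, go to q2
q2 | _[#]##   read # → write #, move -1, go to q2
q2 | [_]###   read _ → write 0, move +1, go to q1
q1 | 0[#]##   read # → write #, move -1, go to q1
q1 | [0]###
After 4 steps: state q1, head at -1, tape 0###.

state q1, head at -1, tape 0###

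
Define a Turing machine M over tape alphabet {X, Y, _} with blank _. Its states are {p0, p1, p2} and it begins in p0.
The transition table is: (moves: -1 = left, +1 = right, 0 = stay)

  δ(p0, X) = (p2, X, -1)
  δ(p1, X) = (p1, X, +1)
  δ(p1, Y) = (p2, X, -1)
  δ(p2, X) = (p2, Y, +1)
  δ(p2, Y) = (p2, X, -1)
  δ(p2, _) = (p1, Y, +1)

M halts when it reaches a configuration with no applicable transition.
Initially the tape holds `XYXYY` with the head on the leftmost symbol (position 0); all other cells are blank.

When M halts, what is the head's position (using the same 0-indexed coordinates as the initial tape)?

p0 | __[X]YXYY__   read X → write X, move -1, go to p2
p2 | _[_]XYXYY__   read _ → write Y, move +1, go to p1
p1 | _Y[X]YXYY__   read X → write X, move +1, go to p1
p1 | _YX[Y]XYY__   read Y → write X, move -1, go to p2
p2 | _Y[X]XXYY__   read X → write Y, move +1, go to p2
p2 | _YY[X]XYY__   read X → write Y, move +1, go to p2
p2 | _YYY[X]YY__   read X → write Y, move +1, go to p2
p2 | _YYYY[Y]Y__   read Y → write X, move -1, go to p2
p2 | _YYY[Y]XY__   read Y → write X, move -1, go to p2
p2 | _YY[Y]XXY__   read Y → write X, move -1, go to p2
p2 | _Y[Y]XXXY__   read Y → write X, move -1, go to p2
p2 | _[Y]XXXXY__   read Y → write X, move -1, go to p2
p2 | [_]XXXXXY__   read _ → write Y, move +1, go to p1
p1 | Y[X]XXXXY__   read X → write X, move +1, go to p1
p1 | YX[X]XXXY__   read X → write X, move +1, go to p1
p1 | YXX[X]XXY__   read X → write X, move +1, go to p1
p1 | YXXX[X]XY__   read X → write X, move +1, go to p1
p1 | YXXXX[X]Y__   read X → write X, move +1, go to p1
p1 | YXXXXX[Y]__   read Y → write X, move -1, go to p2
p2 | YXXXX[X]X__   read X → write Y, move +1, go to p2
p2 | YXXXXY[X]__   read X → write Y, move +1, go to p2
p2 | YXXXXYY[_]_   read _ → write Y, move +1, go to p1
p1 | YXXXXYYY[_]
At halt the head is at cell 6.

6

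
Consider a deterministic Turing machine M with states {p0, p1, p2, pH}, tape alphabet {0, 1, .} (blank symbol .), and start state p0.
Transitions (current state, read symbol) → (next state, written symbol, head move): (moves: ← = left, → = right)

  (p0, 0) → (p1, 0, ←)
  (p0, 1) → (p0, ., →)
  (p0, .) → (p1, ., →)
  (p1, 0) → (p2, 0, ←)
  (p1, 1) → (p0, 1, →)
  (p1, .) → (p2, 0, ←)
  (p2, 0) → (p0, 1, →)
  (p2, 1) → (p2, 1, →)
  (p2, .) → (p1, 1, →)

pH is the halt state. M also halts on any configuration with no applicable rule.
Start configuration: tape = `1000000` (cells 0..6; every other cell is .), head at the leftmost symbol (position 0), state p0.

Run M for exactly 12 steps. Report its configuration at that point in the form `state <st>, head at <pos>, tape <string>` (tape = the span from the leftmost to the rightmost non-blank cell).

state p1, head at 0, tape 11000000

p0 | .[1]000000   read 1 → write ., move →, go to p0
p0 | ..[0]00000   read 0 → write 0, move ←, go to p1
p1 | .[.]000000   read . → write 0, move ←, go to p2
p2 | [.]0000000   read . → write 1, move →, go to p1
p1 | 1[0]000000   read 0 → write 0, move ←, go to p2
p2 | [1]0000000   read 1 → write 1, move →, go to p2
p2 | 1[0]000000   read 0 → write 1, move →, go to p0
p0 | 11[0]00000   read 0 → write 0, move ←, go to p1
p1 | 1[1]000000   read 1 → write 1, move →, go to p0
p0 | 11[0]00000   read 0 → write 0, move ←, go to p1
p1 | 1[1]000000   read 1 → write 1, move →, go to p0
p0 | 11[0]00000   read 0 → write 0, move ←, go to p1
p1 | 1[1]000000
After 12 steps: state p1, head at 0, tape 11000000.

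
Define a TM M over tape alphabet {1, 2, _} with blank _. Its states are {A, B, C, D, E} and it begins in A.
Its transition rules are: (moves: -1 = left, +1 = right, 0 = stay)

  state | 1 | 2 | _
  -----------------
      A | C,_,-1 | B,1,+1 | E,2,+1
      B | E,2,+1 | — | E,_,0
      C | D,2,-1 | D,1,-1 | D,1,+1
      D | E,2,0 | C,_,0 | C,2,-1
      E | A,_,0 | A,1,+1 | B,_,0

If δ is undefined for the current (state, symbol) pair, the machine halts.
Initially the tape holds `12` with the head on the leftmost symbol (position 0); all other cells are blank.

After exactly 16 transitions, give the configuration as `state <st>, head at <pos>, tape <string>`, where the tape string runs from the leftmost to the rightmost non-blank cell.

state=A head=0 tape=___[1]2_   (A,1)→(C,_,-1)
state=C head=-1 tape=__[_]_2_   (C,_)→(D,1,+1)
state=D head=0 tape=__1[_]2_   (D,_)→(C,2,-1)
state=C head=-1 tape=__[1]22_   (C,1)→(D,2,-1)
state=D head=-2 tape=_[_]222_   (D,_)→(C,2,-1)
state=C head=-3 tape=[_]2222_   (C,_)→(D,1,+1)
state=D head=-2 tape=1[2]222_   (D,2)→(C,_,0)
state=C head=-2 tape=1[_]222_   (C,_)→(D,1,+1)
state=D head=-1 tape=11[2]22_   (D,2)→(C,_,0)
state=C head=-1 tape=11[_]22_   (C,_)→(D,1,+1)
state=D head=0 tape=111[2]2_   (D,2)→(C,_,0)
state=C head=0 tape=111[_]2_   (C,_)→(D,1,+1)
state=D head=1 tape=1111[2]_   (D,2)→(C,_,0)
state=C head=1 tape=1111[_]_   (C,_)→(D,1,+1)
state=D head=2 tape=11111[_]   (D,_)→(C,2,-1)
state=C head=1 tape=1111[1]2   (C,1)→(D,2,-1)
state=D head=0 tape=111[1]22
After 16 steps: state D, head at 0, tape 111122.

state D, head at 0, tape 111122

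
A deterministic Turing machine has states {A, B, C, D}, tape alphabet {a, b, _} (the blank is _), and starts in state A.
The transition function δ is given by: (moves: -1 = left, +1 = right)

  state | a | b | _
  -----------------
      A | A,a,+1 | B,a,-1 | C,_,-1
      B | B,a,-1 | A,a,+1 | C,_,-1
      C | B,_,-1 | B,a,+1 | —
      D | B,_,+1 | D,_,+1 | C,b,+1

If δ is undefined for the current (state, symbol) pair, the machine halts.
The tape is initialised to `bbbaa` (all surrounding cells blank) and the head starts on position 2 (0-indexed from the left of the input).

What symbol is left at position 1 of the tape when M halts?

a

A | __bb[b]aa_   read b → write a, move -1, go to B
B | __b[b]aaa_   read b → write a, move +1, go to A
A | __ba[a]aa_   read a → write a, move +1, go to A
A | __baa[a]a_   read a → write a, move +1, go to A
A | __baaa[a]_   read a → write a, move +1, go to A
A | __baaaa[_]   read _ → write _, move -1, go to C
C | __baaa[a]_   read a → write _, move -1, go to B
B | __baa[a]__   read a → write a, move -1, go to B
B | __ba[a]a__   read a → write a, move -1, go to B
B | __b[a]aa__   read a → write a, move -1, go to B
B | __[b]aaa__   read b → write a, move +1, go to A
A | __a[a]aa__   read a → write a, move +1, go to A
A | __aa[a]a__   read a → write a, move +1, go to A
A | __aaa[a]__   read a → write a, move +1, go to A
A | __aaaa[_]_   read _ → write _, move -1, go to C
C | __aaa[a]__   read a → write _, move -1, go to B
B | __aa[a]___   read a → write a, move -1, go to B
B | __a[a]a___   read a → write a, move -1, go to B
B | __[a]aa___   read a → write a, move -1, go to B
B | _[_]aaa___   read _ → write _, move -1, go to C
C | [_]_aaa___
Cell 1 holds a when M halts.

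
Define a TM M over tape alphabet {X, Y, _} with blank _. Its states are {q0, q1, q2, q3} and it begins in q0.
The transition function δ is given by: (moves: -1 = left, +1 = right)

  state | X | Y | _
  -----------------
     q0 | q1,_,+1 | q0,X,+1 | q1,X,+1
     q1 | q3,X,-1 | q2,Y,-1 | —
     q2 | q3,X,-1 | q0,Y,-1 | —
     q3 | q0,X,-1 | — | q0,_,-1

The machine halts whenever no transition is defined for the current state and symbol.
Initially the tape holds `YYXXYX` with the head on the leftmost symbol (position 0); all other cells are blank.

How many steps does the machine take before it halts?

6

state=q0 head=0 tape=[Y]YXXYX   (q0,Y)→(q0,X,+1)
state=q0 head=1 tape=X[Y]XXYX   (q0,Y)→(q0,X,+1)
state=q0 head=2 tape=XX[X]XYX   (q0,X)→(q1,_,+1)
state=q1 head=3 tape=XX_[X]YX   (q1,X)→(q3,X,-1)
state=q3 head=2 tape=XX[_]XYX   (q3,_)→(q0,_,-1)
state=q0 head=1 tape=X[X]_XYX   (q0,X)→(q1,_,+1)
state=q1 head=2 tape=X_[_]XYX
M halts after 6 transitions.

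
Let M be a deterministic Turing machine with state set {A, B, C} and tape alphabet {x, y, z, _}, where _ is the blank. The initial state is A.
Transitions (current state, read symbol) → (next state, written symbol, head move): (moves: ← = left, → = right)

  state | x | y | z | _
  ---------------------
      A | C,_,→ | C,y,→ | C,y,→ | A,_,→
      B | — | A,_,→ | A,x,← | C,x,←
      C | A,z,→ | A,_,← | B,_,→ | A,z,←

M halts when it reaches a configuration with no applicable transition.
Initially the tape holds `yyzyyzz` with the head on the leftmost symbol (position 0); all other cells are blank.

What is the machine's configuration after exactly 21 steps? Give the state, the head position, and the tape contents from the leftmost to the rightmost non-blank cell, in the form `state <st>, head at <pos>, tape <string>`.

state A, head at 7, tape y___y__yz

A | [y]yzyyzz__   read y → write y, move →, go to C
C | y[y]zyyzz__   read y → write _, move ←, go to A
A | [y]_zyyzz__   read y → write y, move →, go to C
C | y[_]zyyzz__   read _ → write z, move ←, go to A
A | [y]zzyyzz__   read y → write y, move →, go to C
C | y[z]zyyzz__   read z → write _, move →, go to B
B | y_[z]yyzz__   read z → write x, move ←, go to A
A | y[_]xyyzz__   read _ → write _, move →, go to A
A | y_[x]yyzz__   read x → write _, move →, go to C
C | y__[y]yzz__   read y → write _, move ←, go to A
A | y_[_]_yzz__   read _ → write _, move →, go to A
A | y__[_]yzz__   read _ → write _, move →, go to A
A | y___[y]zz__   read y → write y, move →, go to C
C | y___y[z]z__   read z → write _, move →, go to B
B | y___y_[z]__   read z → write x, move ←, go to A
A | y___y[_]x__   read _ → write _, move →, go to A
A | y___y_[x]__   read x → write _, move →, go to C
C | y___y__[_]_   read _ → write z, move ←, go to A
A | y___y_[_]z_   read _ → write _, move →, go to A
A | y___y__[z]_   read z → write y, move →, go to C
C | y___y__y[_]   read _ → write z, move ←, go to A
A | y___y__[y]z
After 21 steps: state A, head at 7, tape y___y__yz.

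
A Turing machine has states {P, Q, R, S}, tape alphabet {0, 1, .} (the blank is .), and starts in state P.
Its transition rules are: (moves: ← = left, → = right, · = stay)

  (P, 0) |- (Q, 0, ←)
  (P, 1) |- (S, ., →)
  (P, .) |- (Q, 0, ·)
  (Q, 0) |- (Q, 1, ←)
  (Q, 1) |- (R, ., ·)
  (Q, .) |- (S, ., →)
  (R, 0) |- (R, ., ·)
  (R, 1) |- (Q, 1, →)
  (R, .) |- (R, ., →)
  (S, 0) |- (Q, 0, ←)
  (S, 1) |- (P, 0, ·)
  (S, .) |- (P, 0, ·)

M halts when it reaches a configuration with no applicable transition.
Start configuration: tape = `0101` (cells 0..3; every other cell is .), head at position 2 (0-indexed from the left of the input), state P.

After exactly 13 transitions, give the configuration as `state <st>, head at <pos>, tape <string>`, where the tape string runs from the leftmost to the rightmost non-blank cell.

P | 01[0]1..   read 0 → write 0, move ←, go to Q
Q | 0[1]01..   read 1 → write ., move ·, go to R
R | 0[.]01..   read . → write ., move →, go to R
R | 0.[0]1..   read 0 → write ., move ·, go to R
R | 0.[.]1..   read . → write ., move →, go to R
R | 0..[1]..   read 1 → write 1, move →, go to Q
Q | 0..1[.].   read . → write ., move →, go to S
S | 0..1.[.]   read . → write 0, move ·, go to P
P | 0..1.[0]   read 0 → write 0, move ←, go to Q
Q | 0..1[.]0   read . → write ., move →, go to S
S | 0..1.[0]   read 0 → write 0, move ←, go to Q
Q | 0..1[.]0   read . → write ., move →, go to S
S | 0..1.[0]   read 0 → write 0, move ←, go to Q
Q | 0..1[.]0
After 13 steps: state Q, head at 4, tape 0..1.0.

state Q, head at 4, tape 0..1.0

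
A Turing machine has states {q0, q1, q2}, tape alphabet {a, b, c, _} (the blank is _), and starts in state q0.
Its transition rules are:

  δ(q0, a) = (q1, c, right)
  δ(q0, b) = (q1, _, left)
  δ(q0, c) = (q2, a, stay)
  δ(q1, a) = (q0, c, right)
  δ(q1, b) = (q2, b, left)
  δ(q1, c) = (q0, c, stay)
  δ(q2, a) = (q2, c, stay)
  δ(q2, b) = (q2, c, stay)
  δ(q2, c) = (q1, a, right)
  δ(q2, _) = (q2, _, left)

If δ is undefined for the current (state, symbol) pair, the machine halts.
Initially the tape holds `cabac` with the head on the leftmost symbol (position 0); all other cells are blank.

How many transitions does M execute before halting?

9

q0 | [c]abac   read c → write a, move stay, go to q2
q2 | [a]abac   read a → write c, move stay, go to q2
q2 | [c]abac   read c → write a, move right, go to q1
q1 | a[a]bac   read a → write c, move right, go to q0
q0 | ac[b]ac   read b → write _, move left, go to q1
q1 | a[c]_ac   read c → write c, move stay, go to q0
q0 | a[c]_ac   read c → write a, move stay, go to q2
q2 | a[a]_ac   read a → write c, move stay, go to q2
q2 | a[c]_ac   read c → write a, move right, go to q1
q1 | aa[_]ac
M halts after 9 transitions.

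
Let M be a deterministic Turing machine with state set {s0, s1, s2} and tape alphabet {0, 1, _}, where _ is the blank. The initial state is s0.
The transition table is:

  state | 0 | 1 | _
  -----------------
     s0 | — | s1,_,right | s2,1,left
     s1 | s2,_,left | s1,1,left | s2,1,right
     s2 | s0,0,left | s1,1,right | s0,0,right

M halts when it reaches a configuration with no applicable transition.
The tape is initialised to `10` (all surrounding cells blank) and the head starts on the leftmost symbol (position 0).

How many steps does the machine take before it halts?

state=s0 head=0 tape=__[1]0   (s0,1)→(s1,_,right)
state=s1 head=1 tape=___[0]   (s1,0)→(s2,_,left)
state=s2 head=0 tape=__[_]_   (s2,_)→(s0,0,right)
state=s0 head=1 tape=__0[_]   (s0,_)→(s2,1,left)
state=s2 head=0 tape=__[0]1   (s2,0)→(s0,0,left)
state=s0 head=-1 tape=_[_]01   (s0,_)→(s2,1,left)
state=s2 head=-2 tape=[_]101   (s2,_)→(s0,0,right)
state=s0 head=-1 tape=0[1]01   (s0,1)→(s1,_,right)
state=s1 head=0 tape=0_[0]1   (s1,0)→(s2,_,left)
state=s2 head=-1 tape=0[_]_1   (s2,_)→(s0,0,right)
state=s0 head=0 tape=00[_]1   (s0,_)→(s2,1,left)
state=s2 head=-1 tape=0[0]11   (s2,0)→(s0,0,left)
state=s0 head=-2 tape=[0]011
M halts after 12 transitions.

12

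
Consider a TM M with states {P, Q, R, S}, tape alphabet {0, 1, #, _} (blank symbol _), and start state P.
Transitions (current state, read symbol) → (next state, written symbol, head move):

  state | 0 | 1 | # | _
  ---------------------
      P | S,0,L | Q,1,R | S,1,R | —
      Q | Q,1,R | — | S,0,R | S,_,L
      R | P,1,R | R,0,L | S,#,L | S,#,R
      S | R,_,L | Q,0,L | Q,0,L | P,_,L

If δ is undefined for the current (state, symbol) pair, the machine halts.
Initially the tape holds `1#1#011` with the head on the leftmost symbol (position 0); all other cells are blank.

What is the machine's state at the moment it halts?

P

P | [1]#1#011   read 1 → write 1, move R, go to Q
Q | 1[#]1#011   read # → write 0, move R, go to S
S | 10[1]#011   read 1 → write 0, move L, go to Q
Q | 1[0]0#011   read 0 → write 1, move R, go to Q
Q | 11[0]#011   read 0 → write 1, move R, go to Q
Q | 111[#]011   read # → write 0, move R, go to S
S | 1110[0]11   read 0 → write _, move L, go to R
R | 111[0]_11   read 0 → write 1, move R, go to P
P | 1111[_]11
No transition is defined for (P, _); M halts in state P.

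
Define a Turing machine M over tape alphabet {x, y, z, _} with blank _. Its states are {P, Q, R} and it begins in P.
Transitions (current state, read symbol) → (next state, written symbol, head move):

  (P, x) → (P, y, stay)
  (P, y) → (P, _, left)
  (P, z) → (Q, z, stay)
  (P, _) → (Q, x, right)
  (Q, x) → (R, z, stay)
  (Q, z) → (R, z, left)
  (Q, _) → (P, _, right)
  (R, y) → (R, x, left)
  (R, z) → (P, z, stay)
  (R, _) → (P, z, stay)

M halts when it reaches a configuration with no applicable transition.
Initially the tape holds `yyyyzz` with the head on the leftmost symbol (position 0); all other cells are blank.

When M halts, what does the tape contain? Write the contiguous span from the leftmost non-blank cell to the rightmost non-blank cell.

state=P head=0 tape=_[y]yyyzz   (P,y)→(P,_,left)
state=P head=-1 tape=[_]_yyyzz   (P,_)→(Q,x,right)
state=Q head=0 tape=x[_]yyyzz   (Q,_)→(P,_,right)
state=P head=1 tape=x_[y]yyzz   (P,y)→(P,_,left)
state=P head=0 tape=x[_]_yyzz   (P,_)→(Q,x,right)
state=Q head=1 tape=xx[_]yyzz   (Q,_)→(P,_,right)
state=P head=2 tape=xx_[y]yzz   (P,y)→(P,_,left)
state=P head=1 tape=xx[_]_yzz   (P,_)→(Q,x,right)
state=Q head=2 tape=xxx[_]yzz   (Q,_)→(P,_,right)
state=P head=3 tape=xxx_[y]zz   (P,y)→(P,_,left)
state=P head=2 tape=xxx[_]_zz   (P,_)→(Q,x,right)
state=Q head=3 tape=xxxx[_]zz   (Q,_)→(P,_,right)
state=P head=4 tape=xxxx_[z]z   (P,z)→(Q,z,stay)
state=Q head=4 tape=xxxx_[z]z   (Q,z)→(R,z,left)
state=R head=3 tape=xxxx[_]zz   (R,_)→(P,z,stay)
state=P head=3 tape=xxxx[z]zz   (P,z)→(Q,z,stay)
state=Q head=3 tape=xxxx[z]zz   (Q,z)→(R,z,left)
state=R head=2 tape=xxx[x]zzz
The non-blank tape span at halt is xxxxzzz.

xxxxzzz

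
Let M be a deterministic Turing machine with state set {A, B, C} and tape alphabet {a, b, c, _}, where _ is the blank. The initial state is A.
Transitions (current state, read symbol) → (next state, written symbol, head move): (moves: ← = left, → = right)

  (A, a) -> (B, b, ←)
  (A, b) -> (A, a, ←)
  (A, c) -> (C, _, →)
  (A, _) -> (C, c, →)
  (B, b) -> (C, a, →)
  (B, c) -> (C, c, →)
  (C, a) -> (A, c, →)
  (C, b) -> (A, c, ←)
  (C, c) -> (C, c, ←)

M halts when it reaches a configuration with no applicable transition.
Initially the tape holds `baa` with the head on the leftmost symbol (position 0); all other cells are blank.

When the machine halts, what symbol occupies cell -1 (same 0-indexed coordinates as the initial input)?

A | _[b]aa   read b → write a, move ←, go to A
A | [_]aaa   read _ → write c, move →, go to C
C | c[a]aa   read a → write c, move →, go to A
A | cc[a]a   read a → write b, move ←, go to B
B | c[c]ba   read c → write c, move →, go to C
C | cc[b]a   read b → write c, move ←, go to A
A | c[c]ca   read c → write _, move →, go to C
C | c_[c]a   read c → write c, move ←, go to C
C | c[_]ca
Cell -1 holds c when M halts.

c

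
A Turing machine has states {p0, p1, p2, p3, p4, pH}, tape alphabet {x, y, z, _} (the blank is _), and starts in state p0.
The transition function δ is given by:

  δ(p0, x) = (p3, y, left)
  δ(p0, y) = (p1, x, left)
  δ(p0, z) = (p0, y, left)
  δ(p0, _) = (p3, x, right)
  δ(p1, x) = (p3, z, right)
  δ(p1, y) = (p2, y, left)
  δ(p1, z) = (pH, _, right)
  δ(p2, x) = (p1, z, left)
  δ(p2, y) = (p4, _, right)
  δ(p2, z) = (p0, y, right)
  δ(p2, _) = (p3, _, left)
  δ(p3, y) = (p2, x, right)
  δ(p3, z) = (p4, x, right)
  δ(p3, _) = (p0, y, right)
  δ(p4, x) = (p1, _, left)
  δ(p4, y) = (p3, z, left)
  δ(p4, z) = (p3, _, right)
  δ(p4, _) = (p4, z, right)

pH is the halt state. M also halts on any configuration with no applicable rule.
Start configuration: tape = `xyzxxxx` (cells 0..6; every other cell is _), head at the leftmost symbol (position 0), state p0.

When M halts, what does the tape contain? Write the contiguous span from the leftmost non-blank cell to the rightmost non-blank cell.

p0 | ___[x]yzxxxx   read x → write y, move left, go to p3
p3 | __[_]yyzxxxx   read _ → write y, move right, go to p0
p0 | __y[y]yzxxxx   read y → write x, move left, go to p1
p1 | __[y]xyzxxxx   read y → write y, move left, go to p2
p2 | _[_]yxyzxxxx   read _ → write _, move left, go to p3
p3 | [_]_yxyzxxxx   read _ → write y, move right, go to p0
p0 | y[_]yxyzxxxx   read _ → write x, move right, go to p3
p3 | yx[y]xyzxxxx   read y → write x, move right, go to p2
p2 | yxx[x]yzxxxx   read x → write z, move left, go to p1
p1 | yx[x]zyzxxxx   read x → write z, move right, go to p3
p3 | yxz[z]yzxxxx   read z → write x, move right, go to p4
p4 | yxzx[y]zxxxx   read y → write z, move left, go to p3
p3 | yxz[x]zzxxxx
The non-blank tape span at halt is yxzxzzxxxx.

yxzxzzxxxx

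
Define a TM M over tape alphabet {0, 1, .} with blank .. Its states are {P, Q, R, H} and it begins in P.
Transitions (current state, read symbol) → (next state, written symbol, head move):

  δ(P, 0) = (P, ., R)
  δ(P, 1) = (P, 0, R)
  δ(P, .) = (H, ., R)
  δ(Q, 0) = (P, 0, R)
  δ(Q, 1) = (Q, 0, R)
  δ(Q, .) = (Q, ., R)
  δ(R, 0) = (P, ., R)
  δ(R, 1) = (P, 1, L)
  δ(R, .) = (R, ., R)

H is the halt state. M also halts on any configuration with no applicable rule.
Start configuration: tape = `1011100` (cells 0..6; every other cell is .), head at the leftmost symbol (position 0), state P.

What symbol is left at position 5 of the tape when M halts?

.

state=P head=0 tape=[1]011100..   (P,1)→(P,0,R)
state=P head=1 tape=0[0]11100..   (P,0)→(P,.,R)
state=P head=2 tape=0.[1]1100..   (P,1)→(P,0,R)
state=P head=3 tape=0.0[1]100..   (P,1)→(P,0,R)
state=P head=4 tape=0.00[1]00..   (P,1)→(P,0,R)
state=P head=5 tape=0.000[0]0..   (P,0)→(P,.,R)
state=P head=6 tape=0.000.[0]..   (P,0)→(P,.,R)
state=P head=7 tape=0.000..[.].   (P,.)→(H,.,R)
state=H head=8 tape=0.000...[.]
Cell 5 holds . when M halts.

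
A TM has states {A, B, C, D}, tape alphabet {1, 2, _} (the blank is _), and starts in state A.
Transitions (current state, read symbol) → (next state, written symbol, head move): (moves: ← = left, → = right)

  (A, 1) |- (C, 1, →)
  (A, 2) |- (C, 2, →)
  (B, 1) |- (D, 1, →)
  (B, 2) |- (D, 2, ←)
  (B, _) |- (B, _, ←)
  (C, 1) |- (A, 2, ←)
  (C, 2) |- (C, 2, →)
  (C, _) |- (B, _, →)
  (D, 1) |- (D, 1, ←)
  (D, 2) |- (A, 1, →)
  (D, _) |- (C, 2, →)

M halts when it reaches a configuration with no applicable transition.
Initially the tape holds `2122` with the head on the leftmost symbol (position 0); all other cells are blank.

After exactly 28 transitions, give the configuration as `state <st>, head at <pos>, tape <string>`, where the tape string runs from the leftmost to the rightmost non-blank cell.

state C, head at 2, tape 1112

state=A head=0 tape=[2]122__   (A,2)→(C,2,→)
state=C head=1 tape=2[1]22__   (C,1)→(A,2,←)
state=A head=0 tape=[2]222__   (A,2)→(C,2,→)
state=C head=1 tape=2[2]22__   (C,2)→(C,2,→)
state=C head=2 tape=22[2]2__   (C,2)→(C,2,→)
state=C head=3 tape=222[2]__   (C,2)→(C,2,→)
state=C head=4 tape=2222[_]_   (C,_)→(B,_,→)
state=B head=5 tape=2222_[_]   (B,_)→(B,_,←)
state=B head=4 tape=2222[_]_   (B,_)→(B,_,←)
state=B head=3 tape=222[2]__   (B,2)→(D,2,←)
state=D head=2 tape=22[2]2__   (D,2)→(A,1,→)
state=A head=3 tape=221[2]__   (A,2)→(C,2,→)
state=C head=4 tape=2212[_]_   (C,_)→(B,_,→)
state=B head=5 tape=2212_[_]   (B,_)→(B,_,←)
state=B head=4 tape=2212[_]_   (B,_)→(B,_,←)
state=B head=3 tape=221[2]__   (B,2)→(D,2,←)
state=D head=2 tape=22[1]2__   (D,1)→(D,1,←)
state=D head=1 tape=2[2]12__   (D,2)→(A,1,→)
state=A head=2 tape=21[1]2__   (A,1)→(C,1,→)
state=C head=3 tape=211[2]__   (C,2)→(C,2,→)
state=C head=4 tape=2112[_]_   (C,_)→(B,_,→)
state=B head=5 tape=2112_[_]   (B,_)→(B,_,←)
state=B head=4 tape=2112[_]_   (B,_)→(B,_,←)
state=B head=3 tape=211[2]__   (B,2)→(D,2,←)
state=D head=2 tape=21[1]2__   (D,1)→(D,1,←)
state=D head=1 tape=2[1]12__   (D,1)→(D,1,←)
state=D head=0 tape=[2]112__   (D,2)→(A,1,→)
state=A head=1 tape=1[1]12__   (A,1)→(C,1,→)
state=C head=2 tape=11[1]2__
After 28 steps: state C, head at 2, tape 1112.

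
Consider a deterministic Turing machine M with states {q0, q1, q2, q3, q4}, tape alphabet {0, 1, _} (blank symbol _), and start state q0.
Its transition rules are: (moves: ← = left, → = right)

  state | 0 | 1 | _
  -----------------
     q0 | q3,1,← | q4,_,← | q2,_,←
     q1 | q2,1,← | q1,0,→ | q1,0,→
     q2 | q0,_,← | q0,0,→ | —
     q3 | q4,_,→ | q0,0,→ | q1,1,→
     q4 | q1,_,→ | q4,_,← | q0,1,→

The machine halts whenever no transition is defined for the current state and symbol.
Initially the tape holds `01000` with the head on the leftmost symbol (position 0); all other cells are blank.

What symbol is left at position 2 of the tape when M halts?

state=q0 head=0 tape=__[0]1000   (q0,0)→(q3,1,←)
state=q3 head=-1 tape=_[_]11000   (q3,_)→(q1,1,→)
state=q1 head=0 tape=_1[1]1000   (q1,1)→(q1,0,→)
state=q1 head=1 tape=_10[1]000   (q1,1)→(q1,0,→)
state=q1 head=2 tape=_100[0]00   (q1,0)→(q2,1,←)
state=q2 head=1 tape=_10[0]100   (q2,0)→(q0,_,←)
state=q0 head=0 tape=_1[0]_100   (q0,0)→(q3,1,←)
state=q3 head=-1 tape=_[1]1_100   (q3,1)→(q0,0,→)
state=q0 head=0 tape=_0[1]_100   (q0,1)→(q4,_,←)
state=q4 head=-1 tape=_[0]__100   (q4,0)→(q1,_,→)
state=q1 head=0 tape=__[_]_100   (q1,_)→(q1,0,→)
state=q1 head=1 tape=__0[_]100   (q1,_)→(q1,0,→)
state=q1 head=2 tape=__00[1]00   (q1,1)→(q1,0,→)
state=q1 head=3 tape=__000[0]0   (q1,0)→(q2,1,←)
state=q2 head=2 tape=__00[0]10   (q2,0)→(q0,_,←)
state=q0 head=1 tape=__0[0]_10   (q0,0)→(q3,1,←)
state=q3 head=0 tape=__[0]1_10   (q3,0)→(q4,_,→)
state=q4 head=1 tape=___[1]_10   (q4,1)→(q4,_,←)
state=q4 head=0 tape=__[_]__10   (q4,_)→(q0,1,→)
state=q0 head=1 tape=__1[_]_10   (q0,_)→(q2,_,←)
state=q2 head=0 tape=__[1]__10   (q2,1)→(q0,0,→)
state=q0 head=1 tape=__0[_]_10   (q0,_)→(q2,_,←)
state=q2 head=0 tape=__[0]__10   (q2,0)→(q0,_,←)
state=q0 head=-1 tape=_[_]___10   (q0,_)→(q2,_,←)
state=q2 head=-2 tape=[_]____10
Cell 2 holds _ when M halts.

_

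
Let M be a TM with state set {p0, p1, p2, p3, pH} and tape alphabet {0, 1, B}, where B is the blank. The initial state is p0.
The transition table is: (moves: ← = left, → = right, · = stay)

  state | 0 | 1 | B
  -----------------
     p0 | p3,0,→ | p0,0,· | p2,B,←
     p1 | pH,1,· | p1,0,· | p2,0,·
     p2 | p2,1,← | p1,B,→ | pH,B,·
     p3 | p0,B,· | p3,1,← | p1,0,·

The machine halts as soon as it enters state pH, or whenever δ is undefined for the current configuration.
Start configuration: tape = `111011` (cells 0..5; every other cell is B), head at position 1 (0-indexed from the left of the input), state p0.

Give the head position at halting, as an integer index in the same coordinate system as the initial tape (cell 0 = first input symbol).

p0 | 1[1]1011   read 1 → write 0, move ·, go to p0
p0 | 1[0]1011   read 0 → write 0, move →, go to p3
p3 | 10[1]011   read 1 → write 1, move ←, go to p3
p3 | 1[0]1011   read 0 → write B, move ·, go to p0
p0 | 1[B]1011   read B → write B, move ←, go to p2
p2 | [1]B1011   read 1 → write B, move →, go to p1
p1 | B[B]1011   read B → write 0, move ·, go to p2
p2 | B[0]1011   read 0 → write 1, move ←, go to p2
p2 | [B]11011   read B → write B, move ·, go to pH
pH | [B]11011
At halt the head is at cell 0.

0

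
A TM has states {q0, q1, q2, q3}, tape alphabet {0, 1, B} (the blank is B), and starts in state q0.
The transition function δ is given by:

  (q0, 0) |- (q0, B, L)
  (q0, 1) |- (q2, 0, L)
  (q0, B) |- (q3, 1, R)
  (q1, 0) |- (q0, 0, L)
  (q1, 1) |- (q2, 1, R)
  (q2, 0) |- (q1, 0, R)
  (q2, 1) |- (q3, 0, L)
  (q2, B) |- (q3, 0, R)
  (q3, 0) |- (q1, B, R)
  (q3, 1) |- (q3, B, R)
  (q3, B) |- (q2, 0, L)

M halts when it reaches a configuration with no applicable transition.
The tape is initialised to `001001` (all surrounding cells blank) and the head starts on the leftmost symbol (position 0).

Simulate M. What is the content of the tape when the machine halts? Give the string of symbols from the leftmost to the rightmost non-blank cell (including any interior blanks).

01110BB01

q0 | BBB[0]01001   read 0 → write B, move L, go to q0
q0 | BB[B]B01001   read B → write 1, move R, go to q3
q3 | BB1[B]01001   read B → write 0, move L, go to q2
q2 | BB[1]001001   read 1 → write 0, move L, go to q3
q3 | B[B]0001001   read B → write 0, move L, go to q2
q2 | [B]00001001   read B → write 0, move R, go to q3
q3 | 0[0]0001001   read 0 → write B, move R, go to q1
q1 | 0B[0]001001   read 0 → write 0, move L, go to q0
q0 | 0[B]0001001   read B → write 1, move R, go to q3
q3 | 01[0]001001   read 0 → write B, move R, go to q1
q1 | 01B[0]01001   read 0 → write 0, move L, go to q0
q0 | 01[B]001001   read B → write 1, move R, go to q3
q3 | 011[0]01001   read 0 → write B, move R, go to q1
q1 | 011B[0]1001   read 0 → write 0, move L, go to q0
q0 | 011[B]01001   read B → write 1, move R, go to q3
q3 | 0111[0]1001   read 0 → write B, move R, go to q1
q1 | 0111B[1]001   read 1 → write 1, move R, go to q2
q2 | 0111B1[0]01   read 0 → write 0, move R, go to q1
q1 | 0111B10[0]1   read 0 → write 0, move L, go to q0
q0 | 0111B1[0]01   read 0 → write B, move L, go to q0
q0 | 0111B[1]B01   read 1 → write 0, move L, go to q2
q2 | 0111[B]0B01   read B → write 0, move R, go to q3
q3 | 01110[0]B01   read 0 → write B, move R, go to q1
q1 | 01110B[B]01
The non-blank tape span at halt is 01110BB01.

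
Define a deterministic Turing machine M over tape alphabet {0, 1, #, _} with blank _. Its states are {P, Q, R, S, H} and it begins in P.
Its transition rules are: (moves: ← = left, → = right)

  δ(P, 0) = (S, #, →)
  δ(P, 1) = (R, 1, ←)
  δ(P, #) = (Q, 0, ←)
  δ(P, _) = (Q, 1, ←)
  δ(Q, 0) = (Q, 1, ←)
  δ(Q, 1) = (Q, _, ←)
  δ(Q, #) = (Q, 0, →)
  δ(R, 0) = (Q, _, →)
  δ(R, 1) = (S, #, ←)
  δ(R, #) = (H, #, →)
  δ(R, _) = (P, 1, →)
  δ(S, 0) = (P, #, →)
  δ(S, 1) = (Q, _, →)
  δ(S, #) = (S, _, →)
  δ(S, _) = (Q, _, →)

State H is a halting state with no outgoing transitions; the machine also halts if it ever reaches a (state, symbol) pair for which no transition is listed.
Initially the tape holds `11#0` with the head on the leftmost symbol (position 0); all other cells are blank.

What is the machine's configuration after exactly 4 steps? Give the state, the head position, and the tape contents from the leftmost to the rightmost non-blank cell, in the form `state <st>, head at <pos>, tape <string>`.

state S, head at -2, tape #11#0

P | __[1]1#0   read 1 → write 1, move ←, go to R
R | _[_]11#0   read _ → write 1, move →, go to P
P | _1[1]1#0   read 1 → write 1, move ←, go to R
R | _[1]11#0   read 1 → write #, move ←, go to S
S | [_]#11#0
After 4 steps: state S, head at -2, tape #11#0.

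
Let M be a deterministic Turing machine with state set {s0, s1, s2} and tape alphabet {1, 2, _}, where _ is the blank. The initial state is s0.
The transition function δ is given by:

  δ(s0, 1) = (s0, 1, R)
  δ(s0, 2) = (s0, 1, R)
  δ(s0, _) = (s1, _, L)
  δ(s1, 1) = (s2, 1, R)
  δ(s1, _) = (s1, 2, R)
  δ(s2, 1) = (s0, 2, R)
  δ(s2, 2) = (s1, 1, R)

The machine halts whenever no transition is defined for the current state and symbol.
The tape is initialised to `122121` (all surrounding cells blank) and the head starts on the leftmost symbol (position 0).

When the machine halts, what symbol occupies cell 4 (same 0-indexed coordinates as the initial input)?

state=s0 head=0 tape=[1]22121_   (s0,1)→(s0,1,R)
state=s0 head=1 tape=1[2]2121_   (s0,2)→(s0,1,R)
state=s0 head=2 tape=11[2]121_   (s0,2)→(s0,1,R)
state=s0 head=3 tape=111[1]21_   (s0,1)→(s0,1,R)
state=s0 head=4 tape=1111[2]1_   (s0,2)→(s0,1,R)
state=s0 head=5 tape=11111[1]_   (s0,1)→(s0,1,R)
state=s0 head=6 tape=111111[_]   (s0,_)→(s1,_,L)
state=s1 head=5 tape=11111[1]_   (s1,1)→(s2,1,R)
state=s2 head=6 tape=111111[_]
Cell 4 holds 1 when M halts.

1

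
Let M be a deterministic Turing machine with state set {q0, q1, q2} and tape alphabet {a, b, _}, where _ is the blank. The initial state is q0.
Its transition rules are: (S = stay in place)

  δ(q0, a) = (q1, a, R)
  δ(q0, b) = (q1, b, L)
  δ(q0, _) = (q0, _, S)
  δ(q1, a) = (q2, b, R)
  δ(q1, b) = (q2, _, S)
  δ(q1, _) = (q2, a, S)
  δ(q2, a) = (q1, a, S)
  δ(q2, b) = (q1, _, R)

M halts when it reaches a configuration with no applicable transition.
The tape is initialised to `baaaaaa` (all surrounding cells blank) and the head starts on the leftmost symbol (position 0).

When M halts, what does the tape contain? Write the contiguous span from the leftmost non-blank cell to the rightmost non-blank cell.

b_bbbbbb

state=q0 head=0 tape=_[b]aaaaaa_   (q0,b)→(q1,b,L)
state=q1 head=-1 tape=[_]baaaaaa_   (q1,_)→(q2,a,S)
state=q2 head=-1 tape=[a]baaaaaa_   (q2,a)→(q1,a,S)
state=q1 head=-1 tape=[a]baaaaaa_   (q1,a)→(q2,b,R)
state=q2 head=0 tape=b[b]aaaaaa_   (q2,b)→(q1,_,R)
state=q1 head=1 tape=b_[a]aaaaa_   (q1,a)→(q2,b,R)
state=q2 head=2 tape=b_b[a]aaaa_   (q2,a)→(q1,a,S)
state=q1 head=2 tape=b_b[a]aaaa_   (q1,a)→(q2,b,R)
state=q2 head=3 tape=b_bb[a]aaa_   (q2,a)→(q1,a,S)
state=q1 head=3 tape=b_bb[a]aaa_   (q1,a)→(q2,b,R)
state=q2 head=4 tape=b_bbb[a]aa_   (q2,a)→(q1,a,S)
state=q1 head=4 tape=b_bbb[a]aa_   (q1,a)→(q2,b,R)
state=q2 head=5 tape=b_bbbb[a]a_   (q2,a)→(q1,a,S)
state=q1 head=5 tape=b_bbbb[a]a_   (q1,a)→(q2,b,R)
state=q2 head=6 tape=b_bbbbb[a]_   (q2,a)→(q1,a,S)
state=q1 head=6 tape=b_bbbbb[a]_   (q1,a)→(q2,b,R)
state=q2 head=7 tape=b_bbbbbb[_]
The non-blank tape span at halt is b_bbbbbb.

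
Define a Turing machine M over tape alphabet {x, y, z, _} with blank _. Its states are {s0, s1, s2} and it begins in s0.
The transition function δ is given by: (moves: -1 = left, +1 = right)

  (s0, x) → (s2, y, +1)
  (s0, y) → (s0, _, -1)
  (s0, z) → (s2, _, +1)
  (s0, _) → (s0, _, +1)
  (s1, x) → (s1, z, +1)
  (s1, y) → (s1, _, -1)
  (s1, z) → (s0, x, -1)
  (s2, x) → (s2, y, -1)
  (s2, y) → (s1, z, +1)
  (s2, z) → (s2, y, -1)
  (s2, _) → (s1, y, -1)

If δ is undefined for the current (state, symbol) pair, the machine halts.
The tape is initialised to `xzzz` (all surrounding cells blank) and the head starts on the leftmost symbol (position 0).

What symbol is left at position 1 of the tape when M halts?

y

s0 | _[x]zzz   read x → write y, move +1, go to s2
s2 | _y[z]zz   read z → write y, move -1, go to s2
s2 | _[y]yzz   read y → write z, move +1, go to s1
s1 | _z[y]zz   read y → write _, move -1, go to s1
s1 | _[z]_zz   read z → write x, move -1, go to s0
s0 | [_]x_zz   read _ → write _, move +1, go to s0
s0 | _[x]_zz   read x → write y, move +1, go to s2
s2 | _y[_]zz   read _ → write y, move -1, go to s1
s1 | _[y]yzz   read y → write _, move -1, go to s1
s1 | [_]_yzz
Cell 1 holds y when M halts.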